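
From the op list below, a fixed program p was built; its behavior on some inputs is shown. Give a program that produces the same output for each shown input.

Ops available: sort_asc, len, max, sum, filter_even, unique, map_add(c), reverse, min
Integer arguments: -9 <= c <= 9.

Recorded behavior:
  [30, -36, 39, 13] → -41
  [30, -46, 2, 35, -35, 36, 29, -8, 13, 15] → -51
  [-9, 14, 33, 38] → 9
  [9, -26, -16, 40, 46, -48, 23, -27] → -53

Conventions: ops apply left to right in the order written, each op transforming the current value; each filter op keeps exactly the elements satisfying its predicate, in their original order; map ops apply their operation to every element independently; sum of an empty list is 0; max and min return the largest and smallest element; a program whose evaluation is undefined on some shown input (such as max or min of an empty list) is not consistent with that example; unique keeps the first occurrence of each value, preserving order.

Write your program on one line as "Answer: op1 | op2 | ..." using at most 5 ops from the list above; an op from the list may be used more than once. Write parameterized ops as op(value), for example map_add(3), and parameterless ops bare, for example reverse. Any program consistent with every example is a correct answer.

sort_asc | filter_even | map_add(-5) | min

Check, running the answer program on each example:
  [30, -36, 39, 13] -> [-36, 13, 30, 39] -> [-36, 30] -> [-41, 25] -> -41
  [30, -46, 2, 35, -35, 36, 29, -8, 13, 15] -> [-46, -35, -8, 2, 13, 15, 29, 30, 35, 36] -> [-46, -8, 2, 30, 36] -> [-51, -13, -3, 25, 31] -> -51
  [-9, 14, 33, 38] -> [-9, 14, 33, 38] -> [14, 38] -> [9, 33] -> 9
  [9, -26, -16, 40, 46, -48, 23, -27] -> [-48, -27, -26, -16, 9, 23, 40, 46] -> [-48, -26, -16, 40, 46] -> [-53, -31, -21, 35, 41] -> -53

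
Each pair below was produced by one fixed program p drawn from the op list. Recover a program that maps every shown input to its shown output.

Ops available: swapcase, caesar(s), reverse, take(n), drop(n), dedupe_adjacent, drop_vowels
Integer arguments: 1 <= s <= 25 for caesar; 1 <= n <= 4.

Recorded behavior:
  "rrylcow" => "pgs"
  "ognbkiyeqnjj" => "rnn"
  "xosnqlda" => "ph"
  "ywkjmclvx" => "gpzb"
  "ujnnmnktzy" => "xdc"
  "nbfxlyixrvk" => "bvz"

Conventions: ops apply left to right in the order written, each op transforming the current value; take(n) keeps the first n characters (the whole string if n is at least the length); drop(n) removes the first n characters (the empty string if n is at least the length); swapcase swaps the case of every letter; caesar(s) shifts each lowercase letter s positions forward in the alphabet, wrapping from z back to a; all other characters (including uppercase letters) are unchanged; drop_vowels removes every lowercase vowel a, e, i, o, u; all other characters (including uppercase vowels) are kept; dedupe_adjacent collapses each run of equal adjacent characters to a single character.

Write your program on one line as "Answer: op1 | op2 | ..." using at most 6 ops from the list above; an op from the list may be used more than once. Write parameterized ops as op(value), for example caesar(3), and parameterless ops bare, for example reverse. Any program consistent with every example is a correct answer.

reverse | take(4) | reverse | caesar(4) | drop_vowels

Check, running the answer program on each example:
  "rrylcow" -> "woclyrr" -> "wocl" -> "lcow" -> "pgsa" -> "pgs"
  "ognbkiyeqnjj" -> "jjnqeyikbngo" -> "jjnq" -> "qnjj" -> "urnn" -> "rnn"
  "xosnqlda" -> "adlqnsox" -> "adlq" -> "qlda" -> "uphe" -> "ph"
  "ywkjmclvx" -> "xvlcmjkwy" -> "xvlc" -> "clvx" -> "gpzb" -> "gpzb"
  "ujnnmnktzy" -> "yztknmnnju" -> "yztk" -> "ktzy" -> "oxdc" -> "xdc"
  "nbfxlyixrvk" -> "kvrxiylxfbn" -> "kvrx" -> "xrvk" -> "bvzo" -> "bvz"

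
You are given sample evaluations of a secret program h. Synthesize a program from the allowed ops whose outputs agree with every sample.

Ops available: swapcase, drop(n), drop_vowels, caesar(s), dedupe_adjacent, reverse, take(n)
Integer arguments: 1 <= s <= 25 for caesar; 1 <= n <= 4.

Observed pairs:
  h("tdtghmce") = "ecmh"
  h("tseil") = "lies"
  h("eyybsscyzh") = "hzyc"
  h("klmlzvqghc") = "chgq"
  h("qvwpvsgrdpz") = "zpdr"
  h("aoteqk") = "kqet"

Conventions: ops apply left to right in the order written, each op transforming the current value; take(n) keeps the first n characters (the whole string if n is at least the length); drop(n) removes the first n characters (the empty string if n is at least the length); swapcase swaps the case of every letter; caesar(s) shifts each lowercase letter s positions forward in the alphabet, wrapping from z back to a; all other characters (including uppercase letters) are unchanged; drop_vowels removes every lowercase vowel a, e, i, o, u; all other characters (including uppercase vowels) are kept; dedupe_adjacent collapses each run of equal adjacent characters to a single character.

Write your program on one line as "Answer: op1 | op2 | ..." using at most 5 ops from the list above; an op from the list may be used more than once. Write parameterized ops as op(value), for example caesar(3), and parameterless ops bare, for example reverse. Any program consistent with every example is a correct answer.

reverse | caesar(17) | take(4) | caesar(9)

Check, running the answer program on each example:
  "tdtghmce" -> "ecmhgtdt" -> "vtdyxkuk" -> "vtdy" -> "ecmh"
  "tseil" -> "liest" -> "czvjk" -> "czvj" -> "lies"
  "eyybsscyzh" -> "hzycssbyye" -> "yqptjjsppv" -> "yqpt" -> "hzyc"
  "klmlzvqghc" -> "chgqvzlmlk" -> "tyxhmqcdcb" -> "tyxh" -> "chgq"
  "qvwpvsgrdpz" -> "zpdrgsvpwvq" -> "qguixjmgnmh" -> "qgui" -> "zpdr"
  "aoteqk" -> "kqetoa" -> "bhvkfr" -> "bhvk" -> "kqet"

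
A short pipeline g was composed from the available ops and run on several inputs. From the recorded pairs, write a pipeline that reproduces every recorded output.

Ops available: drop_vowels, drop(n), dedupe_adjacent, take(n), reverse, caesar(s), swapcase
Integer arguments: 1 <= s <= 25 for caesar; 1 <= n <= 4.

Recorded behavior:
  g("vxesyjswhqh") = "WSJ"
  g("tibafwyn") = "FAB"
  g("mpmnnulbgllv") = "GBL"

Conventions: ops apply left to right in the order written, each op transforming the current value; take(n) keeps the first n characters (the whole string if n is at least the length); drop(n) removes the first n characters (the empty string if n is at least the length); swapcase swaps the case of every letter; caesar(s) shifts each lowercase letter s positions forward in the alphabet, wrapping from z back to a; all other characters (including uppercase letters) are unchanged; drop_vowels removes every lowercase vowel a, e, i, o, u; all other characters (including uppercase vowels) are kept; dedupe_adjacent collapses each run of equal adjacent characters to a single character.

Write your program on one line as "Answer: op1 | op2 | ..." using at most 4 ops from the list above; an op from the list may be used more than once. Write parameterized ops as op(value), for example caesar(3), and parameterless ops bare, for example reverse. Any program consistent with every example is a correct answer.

reverse | swapcase | drop(3) | take(3)

Check, running the answer program on each example:
  "vxesyjswhqh" -> "hqhwsjysexv" -> "HQHWSJYSEXV" -> "WSJYSEXV" -> "WSJ"
  "tibafwyn" -> "nywfabit" -> "NYWFABIT" -> "FABIT" -> "FAB"
  "mpmnnulbgllv" -> "vllgblunnmpm" -> "VLLGBLUNNMPM" -> "GBLUNNMPM" -> "GBL"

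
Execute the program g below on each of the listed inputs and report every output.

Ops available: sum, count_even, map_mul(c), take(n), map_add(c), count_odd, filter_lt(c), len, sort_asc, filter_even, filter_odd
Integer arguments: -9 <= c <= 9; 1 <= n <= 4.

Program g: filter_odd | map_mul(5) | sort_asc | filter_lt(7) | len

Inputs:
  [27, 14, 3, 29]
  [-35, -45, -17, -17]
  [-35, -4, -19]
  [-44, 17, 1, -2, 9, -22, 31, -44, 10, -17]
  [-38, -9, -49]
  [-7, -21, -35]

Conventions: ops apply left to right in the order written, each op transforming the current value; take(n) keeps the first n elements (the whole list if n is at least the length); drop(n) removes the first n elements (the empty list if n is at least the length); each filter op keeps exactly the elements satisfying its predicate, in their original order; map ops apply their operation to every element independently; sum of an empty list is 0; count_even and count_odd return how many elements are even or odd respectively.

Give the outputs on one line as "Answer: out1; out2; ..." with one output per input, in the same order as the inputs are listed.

Execution, op by op:
  [27, 14, 3, 29] -> [27, 3, 29] -> [135, 15, 145] -> [15, 135, 145] -> [] -> 0
  [-35, -45, -17, -17] -> [-35, -45, -17, -17] -> [-175, -225, -85, -85] -> [-225, -175, -85, -85] -> [-225, -175, -85, -85] -> 4
  [-35, -4, -19] -> [-35, -19] -> [-175, -95] -> [-175, -95] -> [-175, -95] -> 2
  [-44, 17, 1, -2, 9, -22, 31, -44, 10, -17] -> [17, 1, 9, 31, -17] -> [85, 5, 45, 155, -85] -> [-85, 5, 45, 85, 155] -> [-85, 5] -> 2
  [-38, -9, -49] -> [-9, -49] -> [-45, -245] -> [-245, -45] -> [-245, -45] -> 2
  [-7, -21, -35] -> [-7, -21, -35] -> [-35, -105, -175] -> [-175, -105, -35] -> [-175, -105, -35] -> 3

0; 4; 2; 2; 2; 3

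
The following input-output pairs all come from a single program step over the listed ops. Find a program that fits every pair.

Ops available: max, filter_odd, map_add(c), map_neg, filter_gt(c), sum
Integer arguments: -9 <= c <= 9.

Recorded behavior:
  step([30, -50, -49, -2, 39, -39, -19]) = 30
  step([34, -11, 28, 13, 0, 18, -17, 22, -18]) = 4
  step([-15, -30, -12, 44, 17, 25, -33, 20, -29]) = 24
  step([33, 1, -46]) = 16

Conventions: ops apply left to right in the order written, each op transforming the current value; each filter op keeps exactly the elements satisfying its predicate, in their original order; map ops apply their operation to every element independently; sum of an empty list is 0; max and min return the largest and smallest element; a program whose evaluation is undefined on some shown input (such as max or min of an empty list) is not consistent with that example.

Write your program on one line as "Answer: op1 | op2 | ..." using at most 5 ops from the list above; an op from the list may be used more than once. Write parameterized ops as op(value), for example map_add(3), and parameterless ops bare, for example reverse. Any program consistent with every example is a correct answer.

filter_odd | filter_gt(-4) | map_add(-9) | sum

Check, running the answer program on each example:
  [30, -50, -49, -2, 39, -39, -19] -> [-49, 39, -39, -19] -> [39] -> [30] -> 30
  [34, -11, 28, 13, 0, 18, -17, 22, -18] -> [-11, 13, -17] -> [13] -> [4] -> 4
  [-15, -30, -12, 44, 17, 25, -33, 20, -29] -> [-15, 17, 25, -33, -29] -> [17, 25] -> [8, 16] -> 24
  [33, 1, -46] -> [33, 1] -> [33, 1] -> [24, -8] -> 16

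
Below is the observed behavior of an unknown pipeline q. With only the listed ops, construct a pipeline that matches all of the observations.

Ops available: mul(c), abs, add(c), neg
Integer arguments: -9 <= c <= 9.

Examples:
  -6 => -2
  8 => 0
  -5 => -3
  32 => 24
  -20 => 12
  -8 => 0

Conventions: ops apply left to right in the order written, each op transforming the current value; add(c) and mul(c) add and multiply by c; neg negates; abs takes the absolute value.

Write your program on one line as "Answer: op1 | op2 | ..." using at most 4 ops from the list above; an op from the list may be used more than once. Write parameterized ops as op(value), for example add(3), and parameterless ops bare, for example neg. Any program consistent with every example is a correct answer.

neg | abs | add(-8)

Check, running the answer program on each example:
  -6 -> 6 -> 6 -> -2
  8 -> -8 -> 8 -> 0
  -5 -> 5 -> 5 -> -3
  32 -> -32 -> 32 -> 24
  -20 -> 20 -> 20 -> 12
  -8 -> 8 -> 8 -> 0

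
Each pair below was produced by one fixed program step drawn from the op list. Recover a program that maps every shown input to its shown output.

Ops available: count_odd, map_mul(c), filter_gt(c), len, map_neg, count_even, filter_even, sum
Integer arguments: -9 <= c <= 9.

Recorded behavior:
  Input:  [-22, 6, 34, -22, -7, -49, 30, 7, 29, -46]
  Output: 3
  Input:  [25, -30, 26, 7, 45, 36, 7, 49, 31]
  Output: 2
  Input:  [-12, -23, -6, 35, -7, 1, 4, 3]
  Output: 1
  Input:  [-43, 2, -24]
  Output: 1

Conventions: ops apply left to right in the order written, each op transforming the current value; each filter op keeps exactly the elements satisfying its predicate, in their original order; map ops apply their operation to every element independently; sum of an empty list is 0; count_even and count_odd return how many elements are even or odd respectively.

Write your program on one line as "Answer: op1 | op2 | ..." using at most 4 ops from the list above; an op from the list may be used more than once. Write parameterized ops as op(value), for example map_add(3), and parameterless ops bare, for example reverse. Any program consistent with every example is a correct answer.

filter_gt(1) | map_neg | count_even

Check, running the answer program on each example:
  [-22, 6, 34, -22, -7, -49, 30, 7, 29, -46] -> [6, 34, 30, 7, 29] -> [-6, -34, -30, -7, -29] -> 3
  [25, -30, 26, 7, 45, 36, 7, 49, 31] -> [25, 26, 7, 45, 36, 7, 49, 31] -> [-25, -26, -7, -45, -36, -7, -49, -31] -> 2
  [-12, -23, -6, 35, -7, 1, 4, 3] -> [35, 4, 3] -> [-35, -4, -3] -> 1
  [-43, 2, -24] -> [2] -> [-2] -> 1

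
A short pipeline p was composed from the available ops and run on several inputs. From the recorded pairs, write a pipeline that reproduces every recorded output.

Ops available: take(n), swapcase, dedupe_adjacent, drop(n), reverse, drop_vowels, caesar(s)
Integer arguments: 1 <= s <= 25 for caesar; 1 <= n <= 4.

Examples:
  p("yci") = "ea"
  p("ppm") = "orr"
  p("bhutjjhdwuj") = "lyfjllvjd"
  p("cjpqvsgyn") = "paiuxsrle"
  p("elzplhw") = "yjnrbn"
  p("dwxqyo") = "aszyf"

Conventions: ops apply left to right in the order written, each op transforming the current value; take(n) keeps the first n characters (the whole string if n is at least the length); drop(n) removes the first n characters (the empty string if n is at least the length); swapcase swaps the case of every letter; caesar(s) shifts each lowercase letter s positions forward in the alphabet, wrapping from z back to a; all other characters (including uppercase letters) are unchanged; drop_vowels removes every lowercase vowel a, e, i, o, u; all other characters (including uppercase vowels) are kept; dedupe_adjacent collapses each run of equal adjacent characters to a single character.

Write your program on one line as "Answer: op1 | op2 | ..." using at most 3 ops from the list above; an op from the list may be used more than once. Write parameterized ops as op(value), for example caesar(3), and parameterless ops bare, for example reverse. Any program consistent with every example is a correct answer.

drop_vowels | reverse | caesar(2)

Check, running the answer program on each example:
  "yci" -> "yc" -> "cy" -> "ea"
  "ppm" -> "ppm" -> "mpp" -> "orr"
  "bhutjjhdwuj" -> "bhtjjhdwj" -> "jwdhjjthb" -> "lyfjllvjd"
  "cjpqvsgyn" -> "cjpqvsgyn" -> "nygsvqpjc" -> "paiuxsrle"
  "elzplhw" -> "lzplhw" -> "whlpzl" -> "yjnrbn"
  "dwxqyo" -> "dwxqy" -> "yqxwd" -> "aszyf"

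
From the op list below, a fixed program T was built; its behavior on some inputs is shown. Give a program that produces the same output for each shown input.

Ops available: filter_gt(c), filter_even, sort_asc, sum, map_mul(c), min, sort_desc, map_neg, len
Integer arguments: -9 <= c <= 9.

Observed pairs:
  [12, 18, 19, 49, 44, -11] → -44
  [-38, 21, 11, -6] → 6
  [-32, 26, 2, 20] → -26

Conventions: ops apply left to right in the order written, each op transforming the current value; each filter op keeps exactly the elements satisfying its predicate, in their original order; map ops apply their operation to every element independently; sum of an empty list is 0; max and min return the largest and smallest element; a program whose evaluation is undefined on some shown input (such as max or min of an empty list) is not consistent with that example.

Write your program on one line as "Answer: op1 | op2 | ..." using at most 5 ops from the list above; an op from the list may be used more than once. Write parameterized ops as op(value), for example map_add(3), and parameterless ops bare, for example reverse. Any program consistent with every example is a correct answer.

filter_even | map_neg | sort_desc | min

Check, running the answer program on each example:
  [12, 18, 19, 49, 44, -11] -> [12, 18, 44] -> [-12, -18, -44] -> [-12, -18, -44] -> -44
  [-38, 21, 11, -6] -> [-38, -6] -> [38, 6] -> [38, 6] -> 6
  [-32, 26, 2, 20] -> [-32, 26, 2, 20] -> [32, -26, -2, -20] -> [32, -2, -20, -26] -> -26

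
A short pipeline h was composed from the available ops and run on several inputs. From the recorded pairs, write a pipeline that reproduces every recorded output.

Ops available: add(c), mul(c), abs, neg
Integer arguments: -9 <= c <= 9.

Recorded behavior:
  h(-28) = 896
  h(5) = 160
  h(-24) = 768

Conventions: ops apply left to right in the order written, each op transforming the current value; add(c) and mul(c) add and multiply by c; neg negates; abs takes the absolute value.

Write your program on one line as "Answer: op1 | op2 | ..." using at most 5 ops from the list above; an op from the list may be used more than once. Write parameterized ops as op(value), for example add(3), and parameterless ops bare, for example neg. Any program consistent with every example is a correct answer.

abs | mul(-4) | mul(-2) | mul(4)

Check, running the answer program on each example:
  -28 -> 28 -> -112 -> 224 -> 896
  5 -> 5 -> -20 -> 40 -> 160
  -24 -> 24 -> -96 -> 192 -> 768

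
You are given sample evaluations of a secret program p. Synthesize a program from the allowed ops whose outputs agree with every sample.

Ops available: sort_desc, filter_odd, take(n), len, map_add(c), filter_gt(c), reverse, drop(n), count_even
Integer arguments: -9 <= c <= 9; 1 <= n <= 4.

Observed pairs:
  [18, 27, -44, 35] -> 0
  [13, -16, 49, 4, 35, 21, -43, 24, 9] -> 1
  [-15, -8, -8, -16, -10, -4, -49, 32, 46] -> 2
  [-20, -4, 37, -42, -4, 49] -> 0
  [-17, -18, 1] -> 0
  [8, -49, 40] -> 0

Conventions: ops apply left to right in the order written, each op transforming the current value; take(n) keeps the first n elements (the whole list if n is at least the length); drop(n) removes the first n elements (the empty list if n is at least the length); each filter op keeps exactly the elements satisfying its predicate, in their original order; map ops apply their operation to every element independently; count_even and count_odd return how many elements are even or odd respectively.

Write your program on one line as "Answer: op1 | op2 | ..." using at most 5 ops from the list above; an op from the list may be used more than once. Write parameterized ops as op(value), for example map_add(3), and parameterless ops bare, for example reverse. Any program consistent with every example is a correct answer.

drop(1) | drop(3) | filter_gt(-4) | map_add(-4) | count_even

Check, running the answer program on each example:
  [18, 27, -44, 35] -> [27, -44, 35] -> [] -> [] -> [] -> 0
  [13, -16, 49, 4, 35, 21, -43, 24, 9] -> [-16, 49, 4, 35, 21, -43, 24, 9] -> [35, 21, -43, 24, 9] -> [35, 21, 24, 9] -> [31, 17, 20, 5] -> 1
  [-15, -8, -8, -16, -10, -4, -49, 32, 46] -> [-8, -8, -16, -10, -4, -49, 32, 46] -> [-10, -4, -49, 32, 46] -> [32, 46] -> [28, 42] -> 2
  [-20, -4, 37, -42, -4, 49] -> [-4, 37, -42, -4, 49] -> [-4, 49] -> [49] -> [45] -> 0
  [-17, -18, 1] -> [-18, 1] -> [] -> [] -> [] -> 0
  [8, -49, 40] -> [-49, 40] -> [] -> [] -> [] -> 0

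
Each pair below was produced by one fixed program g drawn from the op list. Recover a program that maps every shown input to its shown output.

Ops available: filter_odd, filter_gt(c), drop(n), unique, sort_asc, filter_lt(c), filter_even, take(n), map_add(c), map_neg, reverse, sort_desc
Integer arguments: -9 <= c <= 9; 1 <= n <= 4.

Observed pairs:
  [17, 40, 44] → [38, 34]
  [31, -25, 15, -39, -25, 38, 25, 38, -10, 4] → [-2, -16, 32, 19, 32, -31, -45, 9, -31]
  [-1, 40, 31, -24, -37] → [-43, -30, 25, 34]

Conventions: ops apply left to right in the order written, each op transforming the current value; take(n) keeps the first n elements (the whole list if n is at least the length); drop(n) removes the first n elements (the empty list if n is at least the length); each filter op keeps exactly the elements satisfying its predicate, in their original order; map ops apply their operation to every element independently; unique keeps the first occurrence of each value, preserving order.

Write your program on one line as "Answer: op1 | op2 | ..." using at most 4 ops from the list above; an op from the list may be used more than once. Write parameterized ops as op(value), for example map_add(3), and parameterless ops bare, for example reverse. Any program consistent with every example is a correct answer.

map_add(-6) | drop(1) | reverse

Check, running the answer program on each example:
  [17, 40, 44] -> [11, 34, 38] -> [34, 38] -> [38, 34]
  [31, -25, 15, -39, -25, 38, 25, 38, -10, 4] -> [25, -31, 9, -45, -31, 32, 19, 32, -16, -2] -> [-31, 9, -45, -31, 32, 19, 32, -16, -2] -> [-2, -16, 32, 19, 32, -31, -45, 9, -31]
  [-1, 40, 31, -24, -37] -> [-7, 34, 25, -30, -43] -> [34, 25, -30, -43] -> [-43, -30, 25, 34]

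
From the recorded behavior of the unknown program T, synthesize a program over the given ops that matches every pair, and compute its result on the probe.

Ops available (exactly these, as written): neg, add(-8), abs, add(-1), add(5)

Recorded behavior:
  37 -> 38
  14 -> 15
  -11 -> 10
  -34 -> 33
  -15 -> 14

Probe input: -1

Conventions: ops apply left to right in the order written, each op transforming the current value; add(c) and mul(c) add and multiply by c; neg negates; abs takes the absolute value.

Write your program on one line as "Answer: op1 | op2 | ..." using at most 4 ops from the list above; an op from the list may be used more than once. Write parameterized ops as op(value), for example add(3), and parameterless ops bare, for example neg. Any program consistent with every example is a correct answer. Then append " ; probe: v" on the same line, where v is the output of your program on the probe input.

neg | add(-1) | abs ; probe: 0

Check, running the answer program on each example:
  37 -> -37 -> -38 -> 38
  14 -> -14 -> -15 -> 15
  -11 -> 11 -> 10 -> 10
  -34 -> 34 -> 33 -> 33
  -15 -> 15 -> 14 -> 14
  probe: -1 -> 1 -> 0 -> 0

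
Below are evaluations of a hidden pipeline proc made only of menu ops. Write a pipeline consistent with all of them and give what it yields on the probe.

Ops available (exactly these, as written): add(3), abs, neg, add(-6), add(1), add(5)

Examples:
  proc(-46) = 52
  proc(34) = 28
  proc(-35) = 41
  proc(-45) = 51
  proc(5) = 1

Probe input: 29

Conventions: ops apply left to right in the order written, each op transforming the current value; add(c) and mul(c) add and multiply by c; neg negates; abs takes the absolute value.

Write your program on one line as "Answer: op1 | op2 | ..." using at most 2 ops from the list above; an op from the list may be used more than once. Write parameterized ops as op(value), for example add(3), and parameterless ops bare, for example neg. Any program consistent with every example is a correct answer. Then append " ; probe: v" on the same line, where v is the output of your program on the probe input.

add(-6) | abs ; probe: 23

Check, running the answer program on each example:
  -46 -> -52 -> 52
  34 -> 28 -> 28
  -35 -> -41 -> 41
  -45 -> -51 -> 51
  5 -> -1 -> 1
  probe: 29 -> 23 -> 23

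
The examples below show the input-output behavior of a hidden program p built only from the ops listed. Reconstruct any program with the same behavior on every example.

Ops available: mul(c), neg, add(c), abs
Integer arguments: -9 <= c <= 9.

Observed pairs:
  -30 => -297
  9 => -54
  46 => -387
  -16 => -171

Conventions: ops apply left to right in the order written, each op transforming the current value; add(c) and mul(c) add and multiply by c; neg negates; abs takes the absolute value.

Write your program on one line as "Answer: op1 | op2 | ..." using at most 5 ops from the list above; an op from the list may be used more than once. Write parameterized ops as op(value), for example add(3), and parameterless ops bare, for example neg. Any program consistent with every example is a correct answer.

neg | add(3) | abs | neg | mul(9)

Check, running the answer program on each example:
  -30 -> 30 -> 33 -> 33 -> -33 -> -297
  9 -> -9 -> -6 -> 6 -> -6 -> -54
  46 -> -46 -> -43 -> 43 -> -43 -> -387
  -16 -> 16 -> 19 -> 19 -> -19 -> -171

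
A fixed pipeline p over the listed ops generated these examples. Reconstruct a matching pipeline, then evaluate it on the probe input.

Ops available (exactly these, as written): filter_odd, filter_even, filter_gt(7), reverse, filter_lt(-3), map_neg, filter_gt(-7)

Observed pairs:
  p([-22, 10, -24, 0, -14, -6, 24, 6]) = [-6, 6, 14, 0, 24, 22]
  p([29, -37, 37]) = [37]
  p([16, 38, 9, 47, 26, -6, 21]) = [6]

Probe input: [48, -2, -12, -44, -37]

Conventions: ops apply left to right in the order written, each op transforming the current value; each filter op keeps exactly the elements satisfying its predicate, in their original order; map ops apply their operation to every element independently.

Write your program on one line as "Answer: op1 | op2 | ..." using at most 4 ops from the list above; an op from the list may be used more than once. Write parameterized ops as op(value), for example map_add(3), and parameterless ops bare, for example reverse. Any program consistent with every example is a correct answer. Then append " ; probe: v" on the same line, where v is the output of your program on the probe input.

reverse | map_neg | filter_gt(-7) ; probe: [37, 44, 12, 2]

Check, running the answer program on each example:
  [-22, 10, -24, 0, -14, -6, 24, 6] -> [6, 24, -6, -14, 0, -24, 10, -22] -> [-6, -24, 6, 14, 0, 24, -10, 22] -> [-6, 6, 14, 0, 24, 22]
  [29, -37, 37] -> [37, -37, 29] -> [-37, 37, -29] -> [37]
  [16, 38, 9, 47, 26, -6, 21] -> [21, -6, 26, 47, 9, 38, 16] -> [-21, 6, -26, -47, -9, -38, -16] -> [6]
  probe: [48, -2, -12, -44, -37] -> [-37, -44, -12, -2, 48] -> [37, 44, 12, 2, -48] -> [37, 44, 12, 2]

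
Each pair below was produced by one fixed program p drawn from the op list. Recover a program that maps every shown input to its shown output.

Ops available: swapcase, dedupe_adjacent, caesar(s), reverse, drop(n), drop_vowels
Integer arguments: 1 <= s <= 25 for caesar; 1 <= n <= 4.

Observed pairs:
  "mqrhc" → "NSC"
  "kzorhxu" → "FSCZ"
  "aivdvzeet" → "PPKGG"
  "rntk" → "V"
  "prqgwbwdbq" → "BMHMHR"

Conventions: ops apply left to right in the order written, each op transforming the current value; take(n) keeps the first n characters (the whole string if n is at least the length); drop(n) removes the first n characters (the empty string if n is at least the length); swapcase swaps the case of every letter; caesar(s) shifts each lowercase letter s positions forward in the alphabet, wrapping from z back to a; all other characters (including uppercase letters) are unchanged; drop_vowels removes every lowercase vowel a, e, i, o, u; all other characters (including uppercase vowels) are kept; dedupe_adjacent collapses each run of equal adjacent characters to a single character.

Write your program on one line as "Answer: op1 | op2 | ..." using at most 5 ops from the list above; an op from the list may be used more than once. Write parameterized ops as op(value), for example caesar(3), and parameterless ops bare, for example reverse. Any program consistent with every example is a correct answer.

caesar(11) | drop_vowels | swapcase | drop(2) | reverse

Check, running the answer program on each example:
  "mqrhc" -> "xbcsn" -> "xbcsn" -> "XBCSN" -> "CSN" -> "NSC"
  "kzorhxu" -> "vkzcsif" -> "vkzcsf" -> "VKZCSF" -> "ZCSF" -> "FSCZ"
  "aivdvzeet" -> "ltgogkppe" -> "ltggkpp" -> "LTGGKPP" -> "GGKPP" -> "PPKGG"
  "rntk" -> "cyev" -> "cyv" -> "CYV" -> "V" -> "V"
  "prqgwbwdbq" -> "acbrhmhomb" -> "cbrhmhmb" -> "CBRHMHMB" -> "RHMHMB" -> "BMHMHR"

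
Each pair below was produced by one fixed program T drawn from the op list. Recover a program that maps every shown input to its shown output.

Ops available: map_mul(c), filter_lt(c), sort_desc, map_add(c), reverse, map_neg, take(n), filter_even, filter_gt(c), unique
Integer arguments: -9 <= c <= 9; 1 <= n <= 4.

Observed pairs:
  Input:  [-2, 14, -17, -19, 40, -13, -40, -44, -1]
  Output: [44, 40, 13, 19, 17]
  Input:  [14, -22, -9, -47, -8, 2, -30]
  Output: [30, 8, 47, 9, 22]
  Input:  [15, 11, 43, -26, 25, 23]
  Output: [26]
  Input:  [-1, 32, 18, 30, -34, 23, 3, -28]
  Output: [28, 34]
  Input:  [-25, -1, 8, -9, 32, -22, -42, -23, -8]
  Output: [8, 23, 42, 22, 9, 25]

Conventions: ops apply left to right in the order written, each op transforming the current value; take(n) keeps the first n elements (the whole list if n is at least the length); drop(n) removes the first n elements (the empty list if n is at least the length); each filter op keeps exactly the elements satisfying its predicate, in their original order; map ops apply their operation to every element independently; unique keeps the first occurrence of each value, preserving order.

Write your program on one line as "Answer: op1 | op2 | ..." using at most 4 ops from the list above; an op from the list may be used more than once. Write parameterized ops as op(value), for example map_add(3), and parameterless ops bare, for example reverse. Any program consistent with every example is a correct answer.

filter_lt(6) | map_neg | reverse | filter_gt(5)

Check, running the answer program on each example:
  [-2, 14, -17, -19, 40, -13, -40, -44, -1] -> [-2, -17, -19, -13, -40, -44, -1] -> [2, 17, 19, 13, 40, 44, 1] -> [1, 44, 40, 13, 19, 17, 2] -> [44, 40, 13, 19, 17]
  [14, -22, -9, -47, -8, 2, -30] -> [-22, -9, -47, -8, 2, -30] -> [22, 9, 47, 8, -2, 30] -> [30, -2, 8, 47, 9, 22] -> [30, 8, 47, 9, 22]
  [15, 11, 43, -26, 25, 23] -> [-26] -> [26] -> [26] -> [26]
  [-1, 32, 18, 30, -34, 23, 3, -28] -> [-1, -34, 3, -28] -> [1, 34, -3, 28] -> [28, -3, 34, 1] -> [28, 34]
  [-25, -1, 8, -9, 32, -22, -42, -23, -8] -> [-25, -1, -9, -22, -42, -23, -8] -> [25, 1, 9, 22, 42, 23, 8] -> [8, 23, 42, 22, 9, 1, 25] -> [8, 23, 42, 22, 9, 25]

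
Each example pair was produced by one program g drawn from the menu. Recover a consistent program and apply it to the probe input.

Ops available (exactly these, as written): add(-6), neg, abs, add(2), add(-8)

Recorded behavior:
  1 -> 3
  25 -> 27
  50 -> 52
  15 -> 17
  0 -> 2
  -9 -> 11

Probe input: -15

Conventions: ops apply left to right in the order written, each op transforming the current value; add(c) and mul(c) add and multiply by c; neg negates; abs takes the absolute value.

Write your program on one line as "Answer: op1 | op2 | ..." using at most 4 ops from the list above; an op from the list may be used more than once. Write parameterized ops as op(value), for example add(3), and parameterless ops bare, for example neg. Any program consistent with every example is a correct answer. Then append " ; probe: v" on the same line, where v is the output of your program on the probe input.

neg | abs | add(2) ; probe: 17

Check, running the answer program on each example:
  1 -> -1 -> 1 -> 3
  25 -> -25 -> 25 -> 27
  50 -> -50 -> 50 -> 52
  15 -> -15 -> 15 -> 17
  0 -> 0 -> 0 -> 2
  -9 -> 9 -> 9 -> 11
  probe: -15 -> 15 -> 15 -> 17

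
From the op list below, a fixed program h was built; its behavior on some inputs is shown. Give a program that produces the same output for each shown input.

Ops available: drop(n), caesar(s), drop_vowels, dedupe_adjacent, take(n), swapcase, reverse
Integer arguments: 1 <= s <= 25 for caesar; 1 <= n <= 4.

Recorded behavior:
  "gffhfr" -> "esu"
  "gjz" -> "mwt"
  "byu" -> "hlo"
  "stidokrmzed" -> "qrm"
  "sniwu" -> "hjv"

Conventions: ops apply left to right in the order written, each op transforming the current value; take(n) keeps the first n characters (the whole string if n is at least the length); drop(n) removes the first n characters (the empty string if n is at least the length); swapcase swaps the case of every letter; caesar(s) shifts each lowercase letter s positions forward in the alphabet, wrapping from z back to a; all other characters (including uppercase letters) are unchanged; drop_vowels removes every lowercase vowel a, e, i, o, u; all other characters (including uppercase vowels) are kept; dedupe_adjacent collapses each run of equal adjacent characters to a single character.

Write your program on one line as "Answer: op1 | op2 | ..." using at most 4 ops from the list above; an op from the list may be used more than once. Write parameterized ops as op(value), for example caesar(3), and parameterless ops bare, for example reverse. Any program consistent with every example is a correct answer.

reverse | take(3) | caesar(13)

Check, running the answer program on each example:
  "gffhfr" -> "rfhffg" -> "rfh" -> "esu"
  "gjz" -> "zjg" -> "zjg" -> "mwt"
  "byu" -> "uyb" -> "uyb" -> "hlo"
  "stidokrmzed" -> "dezmrkodits" -> "dez" -> "qrm"
  "sniwu" -> "uwins" -> "uwi" -> "hjv"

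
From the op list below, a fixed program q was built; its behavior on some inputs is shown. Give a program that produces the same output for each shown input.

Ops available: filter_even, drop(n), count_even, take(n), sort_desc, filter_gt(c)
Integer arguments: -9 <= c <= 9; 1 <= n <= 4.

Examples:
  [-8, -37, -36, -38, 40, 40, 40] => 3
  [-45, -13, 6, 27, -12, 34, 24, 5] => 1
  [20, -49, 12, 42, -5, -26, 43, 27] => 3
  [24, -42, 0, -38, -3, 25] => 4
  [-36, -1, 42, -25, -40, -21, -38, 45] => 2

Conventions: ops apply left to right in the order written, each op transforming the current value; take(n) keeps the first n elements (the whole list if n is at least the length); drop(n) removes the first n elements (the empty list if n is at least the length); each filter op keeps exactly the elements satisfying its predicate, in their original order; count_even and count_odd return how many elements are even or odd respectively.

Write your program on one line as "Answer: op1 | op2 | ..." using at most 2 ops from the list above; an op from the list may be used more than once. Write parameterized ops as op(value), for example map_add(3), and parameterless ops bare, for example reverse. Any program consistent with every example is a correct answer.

take(4) | count_even

Check, running the answer program on each example:
  [-8, -37, -36, -38, 40, 40, 40] -> [-8, -37, -36, -38] -> 3
  [-45, -13, 6, 27, -12, 34, 24, 5] -> [-45, -13, 6, 27] -> 1
  [20, -49, 12, 42, -5, -26, 43, 27] -> [20, -49, 12, 42] -> 3
  [24, -42, 0, -38, -3, 25] -> [24, -42, 0, -38] -> 4
  [-36, -1, 42, -25, -40, -21, -38, 45] -> [-36, -1, 42, -25] -> 2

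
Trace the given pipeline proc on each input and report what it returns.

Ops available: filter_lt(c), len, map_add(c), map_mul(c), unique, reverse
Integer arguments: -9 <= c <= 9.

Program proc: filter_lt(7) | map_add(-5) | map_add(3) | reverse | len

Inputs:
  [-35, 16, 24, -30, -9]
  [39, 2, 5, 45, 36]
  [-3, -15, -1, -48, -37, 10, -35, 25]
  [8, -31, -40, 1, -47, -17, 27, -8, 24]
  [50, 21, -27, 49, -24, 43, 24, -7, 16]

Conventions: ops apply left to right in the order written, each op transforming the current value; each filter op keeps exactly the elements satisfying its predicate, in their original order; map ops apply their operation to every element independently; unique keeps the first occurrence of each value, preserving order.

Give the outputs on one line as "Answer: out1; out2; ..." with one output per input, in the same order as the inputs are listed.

Execution, op by op:
  [-35, 16, 24, -30, -9] -> [-35, -30, -9] -> [-40, -35, -14] -> [-37, -32, -11] -> [-11, -32, -37] -> 3
  [39, 2, 5, 45, 36] -> [2, 5] -> [-3, 0] -> [0, 3] -> [3, 0] -> 2
  [-3, -15, -1, -48, -37, 10, -35, 25] -> [-3, -15, -1, -48, -37, -35] -> [-8, -20, -6, -53, -42, -40] -> [-5, -17, -3, -50, -39, -37] -> [-37, -39, -50, -3, -17, -5] -> 6
  [8, -31, -40, 1, -47, -17, 27, -8, 24] -> [-31, -40, 1, -47, -17, -8] -> [-36, -45, -4, -52, -22, -13] -> [-33, -42, -1, -49, -19, -10] -> [-10, -19, -49, -1, -42, -33] -> 6
  [50, 21, -27, 49, -24, 43, 24, -7, 16] -> [-27, -24, -7] -> [-32, -29, -12] -> [-29, -26, -9] -> [-9, -26, -29] -> 3

3; 2; 6; 6; 3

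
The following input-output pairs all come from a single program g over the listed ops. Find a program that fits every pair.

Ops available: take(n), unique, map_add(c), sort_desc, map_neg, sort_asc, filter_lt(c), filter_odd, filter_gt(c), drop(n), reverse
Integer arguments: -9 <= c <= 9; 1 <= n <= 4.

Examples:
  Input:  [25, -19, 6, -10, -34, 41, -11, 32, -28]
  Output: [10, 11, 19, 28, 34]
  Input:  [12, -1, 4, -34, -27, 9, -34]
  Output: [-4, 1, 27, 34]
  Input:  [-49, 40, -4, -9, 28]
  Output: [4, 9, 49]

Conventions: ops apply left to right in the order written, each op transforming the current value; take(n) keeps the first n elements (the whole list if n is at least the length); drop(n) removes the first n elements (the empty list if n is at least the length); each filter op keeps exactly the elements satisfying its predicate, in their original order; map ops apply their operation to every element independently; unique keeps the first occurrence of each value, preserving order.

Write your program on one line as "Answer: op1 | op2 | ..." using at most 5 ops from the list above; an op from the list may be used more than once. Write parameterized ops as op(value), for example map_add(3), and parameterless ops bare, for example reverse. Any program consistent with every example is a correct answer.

reverse | filter_lt(5) | sort_desc | unique | map_neg

Check, running the answer program on each example:
  [25, -19, 6, -10, -34, 41, -11, 32, -28] -> [-28, 32, -11, 41, -34, -10, 6, -19, 25] -> [-28, -11, -34, -10, -19] -> [-10, -11, -19, -28, -34] -> [-10, -11, -19, -28, -34] -> [10, 11, 19, 28, 34]
  [12, -1, 4, -34, -27, 9, -34] -> [-34, 9, -27, -34, 4, -1, 12] -> [-34, -27, -34, 4, -1] -> [4, -1, -27, -34, -34] -> [4, -1, -27, -34] -> [-4, 1, 27, 34]
  [-49, 40, -4, -9, 28] -> [28, -9, -4, 40, -49] -> [-9, -4, -49] -> [-4, -9, -49] -> [-4, -9, -49] -> [4, 9, 49]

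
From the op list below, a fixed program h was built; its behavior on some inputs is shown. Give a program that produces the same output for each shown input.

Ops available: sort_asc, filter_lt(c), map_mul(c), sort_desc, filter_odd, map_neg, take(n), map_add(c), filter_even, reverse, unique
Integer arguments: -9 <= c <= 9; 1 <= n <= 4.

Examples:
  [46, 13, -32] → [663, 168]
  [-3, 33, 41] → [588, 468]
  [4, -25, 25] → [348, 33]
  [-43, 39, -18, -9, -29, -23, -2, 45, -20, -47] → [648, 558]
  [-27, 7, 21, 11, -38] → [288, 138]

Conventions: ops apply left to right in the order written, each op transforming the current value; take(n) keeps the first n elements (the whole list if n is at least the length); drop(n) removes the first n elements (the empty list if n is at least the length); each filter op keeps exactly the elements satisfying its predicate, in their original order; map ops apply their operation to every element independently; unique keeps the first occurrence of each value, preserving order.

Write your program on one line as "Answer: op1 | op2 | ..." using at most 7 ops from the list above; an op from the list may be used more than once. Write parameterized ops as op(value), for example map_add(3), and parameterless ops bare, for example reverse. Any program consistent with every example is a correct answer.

map_mul(-3) | sort_asc | map_add(7) | take(2) | map_mul(-5) | map_add(8)

Check, running the answer program on each example:
  [46, 13, -32] -> [-138, -39, 96] -> [-138, -39, 96] -> [-131, -32, 103] -> [-131, -32] -> [655, 160] -> [663, 168]
  [-3, 33, 41] -> [9, -99, -123] -> [-123, -99, 9] -> [-116, -92, 16] -> [-116, -92] -> [580, 460] -> [588, 468]
  [4, -25, 25] -> [-12, 75, -75] -> [-75, -12, 75] -> [-68, -5, 82] -> [-68, -5] -> [340, 25] -> [348, 33]
  [-43, 39, -18, -9, -29, -23, -2, 45, -20, -47] -> [129, -117, 54, 27, 87, 69, 6, -135, 60, 141] -> [-135, -117, 6, 27, 54, 60, 69, 87, 129, 141] -> [-128, -110, 13, 34, 61, 67, 76, 94, 136, 148] -> [-128, -110] -> [640, 550] -> [648, 558]
  [-27, 7, 21, 11, -38] -> [81, -21, -63, -33, 114] -> [-63, -33, -21, 81, 114] -> [-56, -26, -14, 88, 121] -> [-56, -26] -> [280, 130] -> [288, 138]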